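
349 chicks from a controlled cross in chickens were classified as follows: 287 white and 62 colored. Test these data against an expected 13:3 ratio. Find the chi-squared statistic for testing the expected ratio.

0.222

Expected counts for N = 349 under a 13:3 ratio (total parts = 16):
  white: 349 × 13/16 = 283.5625
  colored: 349 × 3/16 = 65.4375
χ² = Σ (O − E)² / E
  white: (287 − 283.5625)² / 283.5625 = 0.0417
  colored: (62 − 65.4375)² / 65.4375 = 0.1806
χ² = 0.0417 + 0.1806 = 0.2223 ≈ 0.222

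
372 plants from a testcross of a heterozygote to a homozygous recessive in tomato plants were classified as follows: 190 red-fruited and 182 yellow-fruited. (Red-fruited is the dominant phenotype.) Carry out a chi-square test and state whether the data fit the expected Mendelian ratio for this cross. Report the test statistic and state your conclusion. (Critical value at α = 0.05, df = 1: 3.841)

A testcross of a heterozygote (Aa × aa) gives a 1:1 phenotypic ratio.
The 1:1 ratio has 2 parts, so with N = 372 the expected counts are:
  red-fruited: 372 × 1/2 = 186
  yellow-fruited: 372 × 1/2 = 186
χ² = Σ (O − E)² / E
  red-fruited: (190 − 186)² / 186 = 0.0860
  yellow-fruited: (182 − 186)² / 186 = 0.0860
χ² = 0.0860 + 0.0860 = 0.172
Degrees of freedom = 2 − 1 = 1; critical value at α = 0.05 is 3.841.
Since 0.172 < 3.841, we fail to reject the null hypothesis — the data are consistent with the 1:1 ratio.

0.172; consistent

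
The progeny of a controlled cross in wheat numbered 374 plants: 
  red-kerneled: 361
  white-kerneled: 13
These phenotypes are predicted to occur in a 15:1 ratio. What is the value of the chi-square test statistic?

Total ratio parts = 16. Expected numbers out of 374:
  red-kerneled: 374 × 15/16 = 350.625
  white-kerneled: 374 × 1/16 = 23.375
χ² = Σ (O − E)² / E
  red-kerneled: (361 − 350.625)² / 350.625 = 0.3070
  white-kerneled: (13 − 23.375)² / 23.375 = 4.6049
χ² = 0.3070 + 4.6049 = 4.9119 ≈ 4.912

4.912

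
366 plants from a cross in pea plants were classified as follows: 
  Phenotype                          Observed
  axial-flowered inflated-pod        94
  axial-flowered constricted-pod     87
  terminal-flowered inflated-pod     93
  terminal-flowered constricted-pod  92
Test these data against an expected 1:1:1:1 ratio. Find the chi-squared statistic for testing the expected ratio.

The 1:1:1:1 ratio has 4 parts, so with N = 366 the expected counts are:
  axial-flowered inflated-pod: 366 × 1/4 = 91.5
  axial-flowered constricted-pod: 366 × 1/4 = 91.5
  terminal-flowered inflated-pod: 366 × 1/4 = 91.5
  terminal-flowered constricted-pod: 366 × 1/4 = 91.5
χ² = Σ (O − E)² / E
  axial-flowered inflated-pod: (94 − 91.5)² / 91.5 = 0.0683
  axial-flowered constricted-pod: (87 − 91.5)² / 91.5 = 0.2213
  terminal-flowered inflated-pod: (93 − 91.5)² / 91.5 = 0.0246
  terminal-flowered constricted-pod: (92 − 91.5)² / 91.5 = 0.0027
χ² = 0.0683 + 0.2213 + 0.0246 + 0.0027 = 0.3169 ≈ 0.317

0.317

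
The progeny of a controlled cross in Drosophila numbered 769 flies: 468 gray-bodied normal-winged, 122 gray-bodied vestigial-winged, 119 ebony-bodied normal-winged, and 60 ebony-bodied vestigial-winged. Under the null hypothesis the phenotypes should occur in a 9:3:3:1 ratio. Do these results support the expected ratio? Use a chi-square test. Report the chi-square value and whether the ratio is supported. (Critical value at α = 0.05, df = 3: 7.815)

13.682; not consistent

The 9:3:3:1 ratio has 16 parts, so with N = 769 the expected counts are:
  gray-bodied normal-winged: 769 × 9/16 = 432.5625
  gray-bodied vestigial-winged: 769 × 3/16 = 144.1875
  ebony-bodied normal-winged: 769 × 3/16 = 144.1875
  ebony-bodied vestigial-winged: 769 × 1/16 = 48.0625
χ² = Σ (O − E)² / E
  gray-bodied normal-winged: (468 − 432.5625)² / 432.5625 = 2.9032
  gray-bodied vestigial-winged: (122 − 144.1875)² / 144.1875 = 3.4142
  ebony-bodied normal-winged: (119 − 144.1875)² / 144.1875 = 4.3999
  ebony-bodied vestigial-winged: (60 − 48.0625)² / 48.0625 = 2.9650
χ² = 2.9032 + 3.4142 + 4.3999 + 2.9650 = 13.6823 ≈ 13.682
Degrees of freedom = 4 − 1 = 3; critical value at α = 0.05 is 7.815.
Since 13.682 > 7.815, we reject the null hypothesis — the data do not fit the 9:3:3:1 ratio.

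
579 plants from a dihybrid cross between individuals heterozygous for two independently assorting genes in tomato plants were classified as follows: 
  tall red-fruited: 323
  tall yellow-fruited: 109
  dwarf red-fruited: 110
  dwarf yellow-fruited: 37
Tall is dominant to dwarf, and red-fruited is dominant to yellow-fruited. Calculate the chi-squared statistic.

0.061

A dihybrid F₂ with independent assortment and complete dominance at both loci gives a 9:3:3:1 phenotypic ratio.
Expected counts for N = 579 under a 9:3:3:1 ratio (total parts = 16):
  tall red-fruited: 579 × 9/16 = 325.6875
  tall yellow-fruited: 579 × 3/16 = 108.5625
  dwarf red-fruited: 579 × 3/16 = 108.5625
  dwarf yellow-fruited: 579 × 1/16 = 36.1875
χ² = Σ (O − E)² / E
  tall red-fruited: (323 − 325.6875)² / 325.6875 = 0.0222
  tall yellow-fruited: (109 − 108.5625)² / 108.5625 = 0.0018
  dwarf red-fruited: (110 − 108.5625)² / 108.5625 = 0.0190
  dwarf yellow-fruited: (37 − 36.1875)² / 36.1875 = 0.0182
χ² = 0.0222 + 0.0018 + 0.0190 + 0.0182 = 0.0612 ≈ 0.061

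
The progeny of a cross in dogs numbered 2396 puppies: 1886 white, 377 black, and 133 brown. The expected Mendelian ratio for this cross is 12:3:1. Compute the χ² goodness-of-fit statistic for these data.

17.901

Under the 12:3:1 hypothesis (Σ ratio = 16, N = 2396):
  white: 2396 × 12/16 = 1797
  black: 2396 × 3/16 = 449.25
  brown: 2396 × 1/16 = 149.75
χ² = Σ (O − E)² / E
  white: (1886 − 1797)² / 1797 = 4.4079
  black: (377 − 449.25)² / 449.25 = 11.6195
  brown: (133 − 149.75)² / 149.75 = 1.8735
χ² = 4.4079 + 11.6195 + 1.8735 = 17.9009 ≈ 17.901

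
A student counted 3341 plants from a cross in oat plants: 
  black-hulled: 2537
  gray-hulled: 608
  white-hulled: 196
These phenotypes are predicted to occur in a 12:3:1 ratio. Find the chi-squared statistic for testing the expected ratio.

Total ratio parts = 16. Expected numbers out of 3341:
  black-hulled: 3341 × 12/16 = 2505.75
  gray-hulled: 3341 × 3/16 = 626.4375
  white-hulled: 3341 × 1/16 = 208.8125
χ² = Σ (O − E)² / E
  black-hulled: (2537 − 2505.75)² / 2505.75 = 0.3897
  gray-hulled: (608 − 626.4375)² / 626.4375 = 0.5427
  white-hulled: (196 − 208.8125)² / 208.8125 = 0.7862
χ² = 0.3897 + 0.5427 + 0.7862 = 1.7186 ≈ 1.719

1.719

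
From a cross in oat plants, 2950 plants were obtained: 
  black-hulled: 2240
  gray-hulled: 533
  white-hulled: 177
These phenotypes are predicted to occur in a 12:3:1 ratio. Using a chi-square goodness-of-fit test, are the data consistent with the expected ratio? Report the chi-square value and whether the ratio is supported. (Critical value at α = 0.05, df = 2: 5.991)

Total ratio parts = 16. Expected numbers out of 2950:
  black-hulled: 2950 × 12/16 = 2212.5
  gray-hulled: 2950 × 3/16 = 553.125
  white-hulled: 2950 × 1/16 = 184.375
χ² = Σ (O − E)² / E
  black-hulled: (2240 − 2212.5)² / 2212.5 = 0.3418
  gray-hulled: (533 − 553.125)² / 553.125 = 0.7322
  white-hulled: (177 − 184.375)² / 184.375 = 0.2950
χ² = 0.3418 + 0.7322 + 0.2950 = 1.369
Degrees of freedom = 3 − 1 = 2; critical value at α = 0.05 is 5.991.
Since 1.369 < 5.991, we fail to reject the null hypothesis — the data are consistent with the 12:3:1 ratio.

1.369; consistent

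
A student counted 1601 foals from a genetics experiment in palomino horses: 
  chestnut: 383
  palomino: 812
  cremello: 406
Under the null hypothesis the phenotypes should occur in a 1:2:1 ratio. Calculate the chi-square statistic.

The 1:2:1 ratio has 4 parts, so with N = 1601 the expected counts are:
  chestnut: 1601 × 1/4 = 400.25
  palomino: 1601 × 2/4 = 800.5
  cremello: 1601 × 1/4 = 400.25
χ² = Σ (O − E)² / E
  chestnut: (383 − 400.25)² / 400.25 = 0.7434
  palomino: (812 − 800.5)² / 800.5 = 0.1652
  cremello: (406 − 400.25)² / 400.25 = 0.0826
χ² = 0.7434 + 0.1652 + 0.0826 = 0.9912 ≈ 0.991

0.991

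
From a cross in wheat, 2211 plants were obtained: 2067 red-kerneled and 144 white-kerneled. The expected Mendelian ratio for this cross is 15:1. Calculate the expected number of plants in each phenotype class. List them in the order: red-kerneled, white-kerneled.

2072.8125, 138.1875

Under the 15:1 hypothesis (Σ ratio = 16, N = 2211):
  red-kerneled: 2211 × 15/16 = 2072.8125
  white-kerneled: 2211 × 1/16 = 138.1875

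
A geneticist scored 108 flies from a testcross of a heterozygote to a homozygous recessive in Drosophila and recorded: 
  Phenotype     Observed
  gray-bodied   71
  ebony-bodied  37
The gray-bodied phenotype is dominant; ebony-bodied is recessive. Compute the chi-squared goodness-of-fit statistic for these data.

A testcross of a heterozygote (Aa × aa) gives a 1:1 phenotypic ratio.
Under the 1:1 hypothesis (Σ ratio = 2, N = 108):
  gray-bodied: 108 × 1/2 = 54
  ebony-bodied: 108 × 1/2 = 54
χ² = Σ (O − E)² / E
  gray-bodied: (71 − 54)² / 54 = 5.3519
  ebony-bodied: (37 − 54)² / 54 = 5.3519
χ² = 5.3519 + 5.3519 = 10.7038 ≈ 10.704

10.704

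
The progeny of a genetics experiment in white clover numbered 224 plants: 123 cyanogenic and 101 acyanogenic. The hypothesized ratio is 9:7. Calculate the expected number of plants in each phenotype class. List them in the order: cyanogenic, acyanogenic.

Under the 9:7 hypothesis (Σ ratio = 16, N = 224):
  cyanogenic: 224 × 9/16 = 126
  acyanogenic: 224 × 7/16 = 98

126, 98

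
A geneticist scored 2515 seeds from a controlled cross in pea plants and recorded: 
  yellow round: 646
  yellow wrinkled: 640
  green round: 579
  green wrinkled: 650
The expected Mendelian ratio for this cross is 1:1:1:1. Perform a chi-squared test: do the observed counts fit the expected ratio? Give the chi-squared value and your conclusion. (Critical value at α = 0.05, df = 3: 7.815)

5.329; consistent

Total ratio parts = 4. Expected numbers out of 2515:
  yellow round: 2515 × 1/4 = 628.75
  yellow wrinkled: 2515 × 1/4 = 628.75
  green round: 2515 × 1/4 = 628.75
  green wrinkled: 2515 × 1/4 = 628.75
χ² = Σ (O − E)² / E
  yellow round: (646 − 628.75)² / 628.75 = 0.4733
  yellow wrinkled: (640 − 628.75)² / 628.75 = 0.2013
  green round: (579 − 628.75)² / 628.75 = 3.9365
  green wrinkled: (650 − 628.75)² / 628.75 = 0.7182
χ² = 0.4733 + 0.2013 + 3.9365 + 0.7182 = 5.3293 ≈ 5.329
Degrees of freedom = 4 − 1 = 3; critical value at α = 0.05 is 7.815.
Since 5.329 < 7.815, we fail to reject the null hypothesis — the data are consistent with the 1:1:1:1 ratio.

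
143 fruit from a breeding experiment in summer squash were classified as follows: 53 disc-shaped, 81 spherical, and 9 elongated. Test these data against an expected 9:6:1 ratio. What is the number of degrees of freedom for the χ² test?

A goodness-of-fit test with 3 phenotype classes has df = 3 − 1 = 2.

2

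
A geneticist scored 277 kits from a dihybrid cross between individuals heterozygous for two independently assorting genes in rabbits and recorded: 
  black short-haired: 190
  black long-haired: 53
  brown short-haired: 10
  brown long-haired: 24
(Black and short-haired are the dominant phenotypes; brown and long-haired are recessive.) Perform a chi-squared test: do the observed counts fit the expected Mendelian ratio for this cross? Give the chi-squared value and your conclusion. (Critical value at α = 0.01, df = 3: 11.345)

43.969; not consistent

A dihybrid F₂ with independent assortment and complete dominance at both loci gives a 9:3:3:1 phenotypic ratio.
Under the 9:3:3:1 hypothesis (Σ ratio = 16, N = 277):
  black short-haired: 277 × 9/16 = 155.8125
  black long-haired: 277 × 3/16 = 51.9375
  brown short-haired: 277 × 3/16 = 51.9375
  brown long-haired: 277 × 1/16 = 17.3125
χ² = Σ (O − E)² / E
  black short-haired: (190 − 155.8125)² / 155.8125 = 7.5012
  black long-haired: (53 − 51.9375)² / 51.9375 = 0.0217
  brown short-haired: (10 − 51.9375)² / 51.9375 = 33.8629
  brown long-haired: (24 − 17.3125)² / 17.3125 = 2.5833
χ² = 7.5012 + 0.0217 + 33.8629 + 2.5833 = 43.9691 ≈ 43.969
Degrees of freedom = 4 − 1 = 3; critical value at α = 0.01 is 11.345.
Since 43.969 > 11.345, we reject the null hypothesis — the data do not fit the 9:3:3:1 ratio.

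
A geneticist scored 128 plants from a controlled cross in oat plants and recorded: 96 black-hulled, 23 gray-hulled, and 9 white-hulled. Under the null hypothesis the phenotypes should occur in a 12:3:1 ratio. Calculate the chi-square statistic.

The 12:3:1 ratio has 16 parts, so with N = 128 the expected counts are:
  black-hulled: 128 × 12/16 = 96
  gray-hulled: 128 × 3/16 = 24
  white-hulled: 128 × 1/16 = 8
χ² = Σ (O − E)² / E
  black-hulled: (96 − 96)² / 96 = 0.0000
  gray-hulled: (23 − 24)² / 24 = 0.0417
  white-hulled: (9 − 8)² / 8 = 0.1250
χ² = 0.0000 + 0.0417 + 0.1250 = 0.1667 ≈ 0.167

0.167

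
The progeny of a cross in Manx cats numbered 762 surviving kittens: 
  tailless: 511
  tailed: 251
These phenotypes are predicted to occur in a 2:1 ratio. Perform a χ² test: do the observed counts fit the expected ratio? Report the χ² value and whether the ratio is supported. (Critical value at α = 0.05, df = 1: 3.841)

0.053; consistent

The 2:1 ratio has 3 parts, so with N = 762 the expected counts are:
  tailless: 762 × 2/3 = 508
  tailed: 762 × 1/3 = 254
χ² = Σ (O − E)² / E
  tailless: (511 − 508)² / 508 = 0.0177
  tailed: (251 − 254)² / 254 = 0.0354
χ² = 0.0177 + 0.0354 = 0.0531 ≈ 0.053
Degrees of freedom = 2 − 1 = 1; critical value at α = 0.05 is 3.841.
Since 0.053 < 3.841, we fail to reject the null hypothesis — the data are consistent with the 2:1 ratio.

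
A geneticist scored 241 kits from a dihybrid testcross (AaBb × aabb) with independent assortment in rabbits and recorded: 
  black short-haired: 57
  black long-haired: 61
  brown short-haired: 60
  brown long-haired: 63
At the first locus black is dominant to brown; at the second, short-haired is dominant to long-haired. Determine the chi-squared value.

A dihybrid testcross with independent assortment gives a 1:1:1:1 ratio.
Total ratio parts = 4. Expected numbers out of 241:
  black short-haired: 241 × 1/4 = 60.25
  black long-haired: 241 × 1/4 = 60.25
  brown short-haired: 241 × 1/4 = 60.25
  brown long-haired: 241 × 1/4 = 60.25
χ² = Σ (O − E)² / E
  black short-haired: (57 − 60.25)² / 60.25 = 0.1753
  black long-haired: (61 − 60.25)² / 60.25 = 0.0093
  brown short-haired: (60 − 60.25)² / 60.25 = 0.0010
  brown long-haired: (63 − 60.25)² / 60.25 = 0.1255
χ² = 0.1753 + 0.0093 + 0.0010 + 0.1255 = 0.3111 ≈ 0.311

0.311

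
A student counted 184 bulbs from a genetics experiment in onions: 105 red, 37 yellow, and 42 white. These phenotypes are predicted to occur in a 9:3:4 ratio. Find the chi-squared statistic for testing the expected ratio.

0.551

Expected counts for N = 184 under a 9:3:4 ratio (total parts = 16):
  red: 184 × 9/16 = 103.5
  yellow: 184 × 3/16 = 34.5
  white: 184 × 4/16 = 46
χ² = Σ (O − E)² / E
  red: (105 − 103.5)² / 103.5 = 0.0217
  yellow: (37 − 34.5)² / 34.5 = 0.1812
  white: (42 − 46)² / 46 = 0.3478
χ² = 0.0217 + 0.1812 + 0.3478 = 0.5507 ≈ 0.551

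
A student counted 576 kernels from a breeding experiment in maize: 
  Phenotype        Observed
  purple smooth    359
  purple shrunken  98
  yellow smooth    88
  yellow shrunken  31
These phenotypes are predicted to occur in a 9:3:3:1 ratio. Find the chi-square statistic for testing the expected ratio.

9.105

Under the 9:3:3:1 hypothesis (Σ ratio = 16, N = 576):
  purple smooth: 576 × 9/16 = 324
  purple shrunken: 576 × 3/16 = 108
  yellow smooth: 576 × 3/16 = 108
  yellow shrunken: 576 × 1/16 = 36
χ² = Σ (O − E)² / E
  purple smooth: (359 − 324)² / 324 = 3.7809
  purple shrunken: (98 − 108)² / 108 = 0.9259
  yellow smooth: (88 − 108)² / 108 = 3.7037
  yellow shrunken: (31 − 36)² / 36 = 0.6944
χ² = 3.7809 + 0.9259 + 3.7037 + 0.6944 = 9.1049 ≈ 9.105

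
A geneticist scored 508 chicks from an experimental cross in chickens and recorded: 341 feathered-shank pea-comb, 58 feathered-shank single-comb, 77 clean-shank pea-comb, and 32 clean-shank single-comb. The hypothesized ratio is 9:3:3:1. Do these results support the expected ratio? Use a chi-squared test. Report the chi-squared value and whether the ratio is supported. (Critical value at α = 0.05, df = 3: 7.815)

28.749; not consistent

The 9:3:3:1 ratio has 16 parts, so with N = 508 the expected counts are:
  feathered-shank pea-comb: 508 × 9/16 = 285.75
  feathered-shank single-comb: 508 × 3/16 = 95.25
  clean-shank pea-comb: 508 × 3/16 = 95.25
  clean-shank single-comb: 508 × 1/16 = 31.75
χ² = Σ (O − E)² / E
  feathered-shank pea-comb: (341 − 285.75)² / 285.75 = 10.6826
  feathered-shank single-comb: (58 − 95.25)² / 95.25 = 14.5676
  clean-shank pea-comb: (77 − 95.25)² / 95.25 = 3.4967
  clean-shank single-comb: (32 − 31.75)² / 31.75 = 0.0020
χ² = 10.6826 + 14.5676 + 3.4967 + 0.0020 = 28.7489 ≈ 28.749
Degrees of freedom = 4 − 1 = 3; critical value at α = 0.05 is 7.815.
Since 28.749 > 7.815, we reject the null hypothesis — the data do not fit the 9:3:3:1 ratio.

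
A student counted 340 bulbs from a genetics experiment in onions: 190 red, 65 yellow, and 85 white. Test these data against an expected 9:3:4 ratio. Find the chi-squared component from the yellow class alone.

0.025

Under the 9:3:4 hypothesis (Σ ratio = 16, N = 340):
  red: 340 × 9/16 = 191.25
  yellow: 340 × 3/16 = 63.75
  white: 340 × 4/16 = 85
Contribution of yellow: (65 − 63.75)² / 63.75 = 0.0245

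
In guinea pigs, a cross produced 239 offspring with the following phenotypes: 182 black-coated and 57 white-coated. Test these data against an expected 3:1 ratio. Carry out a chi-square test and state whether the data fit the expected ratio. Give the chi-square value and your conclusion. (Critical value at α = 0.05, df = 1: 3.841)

Under the 3:1 hypothesis (Σ ratio = 4, N = 239):
  black-coated: 239 × 3/4 = 179.25
  white-coated: 239 × 1/4 = 59.75
χ² = Σ (O − E)² / E
  black-coated: (182 − 179.25)² / 179.25 = 0.0422
  white-coated: (57 − 59.75)² / 59.75 = 0.1266
χ² = 0.0422 + 0.1266 = 0.1688 ≈ 0.169
Degrees of freedom = 2 − 1 = 1; critical value at α = 0.05 is 3.841.
Since 0.169 < 3.841, we fail to reject the null hypothesis — the data are consistent with the 3:1 ratio.

0.169; consistent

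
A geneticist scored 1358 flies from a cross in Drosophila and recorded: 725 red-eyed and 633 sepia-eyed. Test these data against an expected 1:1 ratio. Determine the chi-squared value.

6.233

The 1:1 ratio has 2 parts, so with N = 1358 the expected counts are:
  red-eyed: 1358 × 1/2 = 679
  sepia-eyed: 1358 × 1/2 = 679
χ² = Σ (O − E)² / E
  red-eyed: (725 − 679)² / 679 = 3.1163
  sepia-eyed: (633 − 679)² / 679 = 3.1163
χ² = 3.1163 + 3.1163 = 6.2326 ≈ 6.233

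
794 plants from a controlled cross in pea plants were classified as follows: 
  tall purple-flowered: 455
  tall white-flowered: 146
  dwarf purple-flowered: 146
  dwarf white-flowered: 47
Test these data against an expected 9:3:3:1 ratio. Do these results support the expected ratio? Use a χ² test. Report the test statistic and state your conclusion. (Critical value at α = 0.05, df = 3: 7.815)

The 9:3:3:1 ratio has 16 parts, so with N = 794 the expected counts are:
  tall purple-flowered: 794 × 9/16 = 446.625
  tall white-flowered: 794 × 3/16 = 148.875
  dwarf purple-flowered: 794 × 3/16 = 148.875
  dwarf white-flowered: 794 × 1/16 = 49.625
χ² = Σ (O − E)² / E
  tall purple-flowered: (455 − 446.625)² / 446.625 = 0.1570
  tall white-flowered: (146 − 148.875)² / 148.875 = 0.0555
  dwarf purple-flowered: (146 − 148.875)² / 148.875 = 0.0555
  dwarf white-flowered: (47 − 49.625)² / 49.625 = 0.1389
χ² = 0.1570 + 0.0555 + 0.0555 + 0.1389 = 0.4069 ≈ 0.407
Degrees of freedom = 4 − 1 = 3; critical value at α = 0.05 is 7.815.
Since 0.407 < 7.815, we fail to reject the null hypothesis — the data are consistent with the 9:3:3:1 ratio.

0.407; consistent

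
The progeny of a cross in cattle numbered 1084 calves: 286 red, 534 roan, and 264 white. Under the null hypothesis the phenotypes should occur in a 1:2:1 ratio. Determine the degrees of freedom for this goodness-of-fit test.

A goodness-of-fit test with 3 phenotype classes has df = 3 − 1 = 2.

2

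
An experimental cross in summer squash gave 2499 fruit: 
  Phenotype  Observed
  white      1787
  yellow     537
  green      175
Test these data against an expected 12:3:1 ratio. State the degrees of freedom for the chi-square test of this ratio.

2

A goodness-of-fit test with 3 phenotype classes has df = 3 − 1 = 2.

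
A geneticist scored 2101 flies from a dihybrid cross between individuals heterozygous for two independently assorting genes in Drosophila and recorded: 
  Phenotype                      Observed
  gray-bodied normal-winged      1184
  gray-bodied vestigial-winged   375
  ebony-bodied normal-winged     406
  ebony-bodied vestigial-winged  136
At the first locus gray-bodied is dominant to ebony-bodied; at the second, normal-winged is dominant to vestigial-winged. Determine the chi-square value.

1.451

A dihybrid F₂ with independent assortment and complete dominance at both loci gives a 9:3:3:1 phenotypic ratio.
Under the 9:3:3:1 hypothesis (Σ ratio = 16, N = 2101):
  gray-bodied normal-winged: 2101 × 9/16 = 1181.8125
  gray-bodied vestigial-winged: 2101 × 3/16 = 393.9375
  ebony-bodied normal-winged: 2101 × 3/16 = 393.9375
  ebony-bodied vestigial-winged: 2101 × 1/16 = 131.3125
χ² = Σ (O − E)² / E
  gray-bodied normal-winged: (1184 − 1181.8125)² / 1181.8125 = 0.0040
  gray-bodied vestigial-winged: (375 − 393.9375)² / 393.9375 = 0.9104
  ebony-bodied normal-winged: (406 − 393.9375)² / 393.9375 = 0.3694
  ebony-bodied vestigial-winged: (136 − 131.3125)² / 131.3125 = 0.1673
χ² = 0.0040 + 0.9104 + 0.3694 + 0.1673 = 1.4511 ≈ 1.451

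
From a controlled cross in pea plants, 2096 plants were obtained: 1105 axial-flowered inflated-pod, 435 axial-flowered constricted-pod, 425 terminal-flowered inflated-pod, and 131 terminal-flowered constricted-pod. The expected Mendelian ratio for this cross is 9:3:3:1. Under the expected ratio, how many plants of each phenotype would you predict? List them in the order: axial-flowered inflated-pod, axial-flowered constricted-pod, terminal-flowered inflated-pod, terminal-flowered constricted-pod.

1179, 393, 393, 131

The 9:3:3:1 ratio has 16 parts, so with N = 2096 the expected counts are:
  axial-flowered inflated-pod: 2096 × 9/16 = 1179
  axial-flowered constricted-pod: 2096 × 3/16 = 393
  terminal-flowered inflated-pod: 2096 × 3/16 = 393
  terminal-flowered constricted-pod: 2096 × 1/16 = 131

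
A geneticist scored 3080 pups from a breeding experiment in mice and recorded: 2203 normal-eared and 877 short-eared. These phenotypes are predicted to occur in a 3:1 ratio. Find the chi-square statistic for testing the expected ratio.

19.825

The 3:1 ratio has 4 parts, so with N = 3080 the expected counts are:
  normal-eared: 3080 × 3/4 = 2310
  short-eared: 3080 × 1/4 = 770
χ² = Σ (O − E)² / E
  normal-eared: (2203 − 2310)² / 2310 = 4.9563
  short-eared: (877 − 770)² / 770 = 14.8688
χ² = 4.9563 + 14.8688 = 19.8251 ≈ 19.825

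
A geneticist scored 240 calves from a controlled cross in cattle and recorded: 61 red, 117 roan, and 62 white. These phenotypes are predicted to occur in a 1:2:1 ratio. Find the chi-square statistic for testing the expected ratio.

The 1:2:1 ratio has 4 parts, so with N = 240 the expected counts are:
  red: 240 × 1/4 = 60
  roan: 240 × 2/4 = 120
  white: 240 × 1/4 = 60
χ² = Σ (O − E)² / E
  red: (61 − 60)² / 60 = 0.0167
  roan: (117 − 120)² / 120 = 0.0750
  white: (62 − 60)² / 60 = 0.0667
χ² = 0.0167 + 0.0750 + 0.0667 = 0.1584 ≈ 0.158

0.158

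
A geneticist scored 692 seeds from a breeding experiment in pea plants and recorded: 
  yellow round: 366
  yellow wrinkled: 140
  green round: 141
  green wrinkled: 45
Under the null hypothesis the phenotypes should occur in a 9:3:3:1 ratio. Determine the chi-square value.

The 9:3:3:1 ratio has 16 parts, so with N = 692 the expected counts are:
  yellow round: 692 × 9/16 = 389.25
  yellow wrinkled: 692 × 3/16 = 129.75
  green round: 692 × 3/16 = 129.75
  green wrinkled: 692 × 1/16 = 43.25
χ² = Σ (O − E)² / E
  yellow round: (366 − 389.25)² / 389.25 = 1.3887
  yellow wrinkled: (140 − 129.75)² / 129.75 = 0.8097
  green round: (141 − 129.75)² / 129.75 = 0.9754
  green wrinkled: (45 − 43.25)² / 43.25 = 0.0708
χ² = 1.3887 + 0.8097 + 0.9754 + 0.0708 = 3.2446 ≈ 3.245

3.245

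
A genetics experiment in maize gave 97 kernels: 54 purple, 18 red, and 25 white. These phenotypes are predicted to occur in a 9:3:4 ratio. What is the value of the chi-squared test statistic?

0.031

Expected counts for N = 97 under a 9:3:4 ratio (total parts = 16):
  purple: 97 × 9/16 = 54.5625
  red: 97 × 3/16 = 18.1875
  white: 97 × 4/16 = 24.25
χ² = Σ (O − E)² / E
  purple: (54 − 54.5625)² / 54.5625 = 0.0058
  red: (18 − 18.1875)² / 18.1875 = 0.0019
  white: (25 − 24.25)² / 24.25 = 0.0232
χ² = 0.0058 + 0.0019 + 0.0232 = 0.0309 ≈ 0.031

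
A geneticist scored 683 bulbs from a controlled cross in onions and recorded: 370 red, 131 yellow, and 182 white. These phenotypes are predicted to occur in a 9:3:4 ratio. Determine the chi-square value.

1.333

The 9:3:4 ratio has 16 parts, so with N = 683 the expected counts are:
  red: 683 × 9/16 = 384.1875
  yellow: 683 × 3/16 = 128.0625
  white: 683 × 4/16 = 170.75
χ² = Σ (O − E)² / E
  red: (370 − 384.1875)² / 384.1875 = 0.5239
  yellow: (131 − 128.0625)² / 128.0625 = 0.0674
  white: (182 − 170.75)² / 170.75 = 0.7412
χ² = 0.5239 + 0.0674 + 0.7412 = 1.3325 ≈ 1.333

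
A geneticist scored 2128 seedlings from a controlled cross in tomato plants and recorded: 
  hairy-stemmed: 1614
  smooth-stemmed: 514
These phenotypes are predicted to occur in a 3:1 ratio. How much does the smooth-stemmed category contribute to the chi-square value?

Expected counts for N = 2128 under a 3:1 ratio (total parts = 4):
  hairy-stemmed: 2128 × 3/4 = 1596
  smooth-stemmed: 2128 × 1/4 = 532
Contribution of smooth-stemmed: (514 − 532)² / 532 = 0.6090

0.609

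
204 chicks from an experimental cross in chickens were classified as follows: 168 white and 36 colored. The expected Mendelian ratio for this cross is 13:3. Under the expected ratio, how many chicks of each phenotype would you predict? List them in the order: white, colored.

165.75, 38.25

The 13:3 ratio has 16 parts, so with N = 204 the expected counts are:
  white: 204 × 13/16 = 165.75
  colored: 204 × 3/16 = 38.25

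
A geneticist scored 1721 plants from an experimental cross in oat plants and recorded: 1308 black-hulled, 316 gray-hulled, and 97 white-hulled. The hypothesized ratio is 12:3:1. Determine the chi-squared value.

Total ratio parts = 16. Expected numbers out of 1721:
  black-hulled: 1721 × 12/16 = 1290.75
  gray-hulled: 1721 × 3/16 = 322.6875
  white-hulled: 1721 × 1/16 = 107.5625
χ² = Σ (O − E)² / E
  black-hulled: (1308 − 1290.75)² / 1290.75 = 0.2305
  gray-hulled: (316 − 322.6875)² / 322.6875 = 0.1386
  white-hulled: (97 − 107.5625)² / 107.5625 = 1.0372
χ² = 0.2305 + 0.1386 + 1.0372 = 1.4063 ≈ 1.406

1.406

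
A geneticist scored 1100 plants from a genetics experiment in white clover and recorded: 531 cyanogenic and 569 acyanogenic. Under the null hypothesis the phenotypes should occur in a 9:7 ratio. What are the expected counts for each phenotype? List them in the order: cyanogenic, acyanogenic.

618.75, 481.25

The 9:7 ratio has 16 parts, so with N = 1100 the expected counts are:
  cyanogenic: 1100 × 9/16 = 618.75
  acyanogenic: 1100 × 7/16 = 481.25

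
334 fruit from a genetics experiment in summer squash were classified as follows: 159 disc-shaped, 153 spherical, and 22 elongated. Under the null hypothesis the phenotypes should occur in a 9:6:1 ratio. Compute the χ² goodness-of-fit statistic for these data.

Expected counts for N = 334 under a 9:6:1 ratio (total parts = 16):
  disc-shaped: 334 × 9/16 = 187.875
  spherical: 334 × 6/16 = 125.25
  elongated: 334 × 1/16 = 20.875
χ² = Σ (O − E)² / E
  disc-shaped: (159 − 187.875)² / 187.875 = 4.4379
  spherical: (153 − 125.25)² / 125.25 = 6.1482
  elongated: (22 − 20.875)² / 20.875 = 0.0606
χ² = 4.4379 + 6.1482 + 0.0606 = 10.6467 ≈ 10.647

10.647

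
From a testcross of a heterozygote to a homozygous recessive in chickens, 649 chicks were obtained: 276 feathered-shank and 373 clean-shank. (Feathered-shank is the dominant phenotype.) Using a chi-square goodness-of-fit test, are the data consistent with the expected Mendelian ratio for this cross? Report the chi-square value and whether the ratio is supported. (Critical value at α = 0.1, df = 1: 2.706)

14.498; not consistent

A testcross of a heterozygote (Aa × aa) gives a 1:1 phenotypic ratio.
Expected counts for N = 649 under a 1:1 ratio (total parts = 2):
  feathered-shank: 649 × 1/2 = 324.5
  clean-shank: 649 × 1/2 = 324.5
χ² = Σ (O − E)² / E
  feathered-shank: (276 − 324.5)² / 324.5 = 7.2488
  clean-shank: (373 − 324.5)² / 324.5 = 7.2488
χ² = 7.2488 + 7.2488 = 14.4976 ≈ 14.498
Degrees of freedom = 2 − 1 = 1; critical value at α = 0.1 is 2.706.
Since 14.498 > 2.706, we reject the null hypothesis — the data do not fit the 1:1 ratio.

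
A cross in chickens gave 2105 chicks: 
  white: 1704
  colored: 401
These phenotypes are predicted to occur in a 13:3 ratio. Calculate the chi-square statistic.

Expected counts for N = 2105 under a 13:3 ratio (total parts = 16):
  white: 2105 × 13/16 = 1710.3125
  colored: 2105 × 3/16 = 394.6875
χ² = Σ (O − E)² / E
  white: (1704 − 1710.3125)² / 1710.3125 = 0.0233
  colored: (401 − 394.6875)² / 394.6875 = 0.1010
χ² = 0.0233 + 0.1010 = 0.1243 ≈ 0.124

0.124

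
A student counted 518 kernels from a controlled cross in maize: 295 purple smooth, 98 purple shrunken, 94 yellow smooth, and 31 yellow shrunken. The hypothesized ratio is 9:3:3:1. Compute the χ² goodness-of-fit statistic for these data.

Total ratio parts = 16. Expected numbers out of 518:
  purple smooth: 518 × 9/16 = 291.375
  purple shrunken: 518 × 3/16 = 97.125
  yellow smooth: 518 × 3/16 = 97.125
  yellow shrunken: 518 × 1/16 = 32.375
χ² = Σ (O − E)² / E
  purple smooth: (295 − 291.375)² / 291.375 = 0.0451
  purple shrunken: (98 − 97.125)² / 97.125 = 0.0079
  yellow smooth: (94 − 97.125)² / 97.125 = 0.1005
  yellow shrunken: (31 − 32.375)² / 32.375 = 0.0584
χ² = 0.0451 + 0.0079 + 0.1005 + 0.0584 = 0.2119 ≈ 0.212

0.212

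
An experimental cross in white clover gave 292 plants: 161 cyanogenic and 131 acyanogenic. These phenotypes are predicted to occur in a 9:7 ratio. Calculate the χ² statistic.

The 9:7 ratio has 16 parts, so with N = 292 the expected counts are:
  cyanogenic: 292 × 9/16 = 164.25
  acyanogenic: 292 × 7/16 = 127.75
χ² = Σ (O − E)² / E
  cyanogenic: (161 − 164.25)² / 164.25 = 0.0643
  acyanogenic: (131 − 127.75)² / 127.75 = 0.0827
χ² = 0.0643 + 0.0827 = 0.147

0.147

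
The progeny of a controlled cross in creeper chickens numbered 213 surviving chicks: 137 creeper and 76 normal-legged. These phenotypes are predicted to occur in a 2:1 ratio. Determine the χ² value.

0.528

Under the 2:1 hypothesis (Σ ratio = 3, N = 213):
  creeper: 213 × 2/3 = 142
  normal-legged: 213 × 1/3 = 71
χ² = Σ (O − E)² / E
  creeper: (137 − 142)² / 142 = 0.1761
  normal-legged: (76 − 71)² / 71 = 0.3521
χ² = 0.1761 + 0.3521 = 0.5282 ≈ 0.528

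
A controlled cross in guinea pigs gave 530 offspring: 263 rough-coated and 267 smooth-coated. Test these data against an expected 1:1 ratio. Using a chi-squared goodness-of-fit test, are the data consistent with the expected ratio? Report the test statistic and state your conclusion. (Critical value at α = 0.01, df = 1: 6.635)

Expected counts for N = 530 under a 1:1 ratio (total parts = 2):
  rough-coated: 530 × 1/2 = 265
  smooth-coated: 530 × 1/2 = 265
χ² = Σ (O − E)² / E
  rough-coated: (263 − 265)² / 265 = 0.0151
  smooth-coated: (267 − 265)² / 265 = 0.0151
χ² = 0.0151 + 0.0151 = 0.0302 ≈ 0.030
Degrees of freedom = 2 − 1 = 1; critical value at α = 0.01 is 6.635.
Since 0.030 < 6.635, we fail to reject the null hypothesis — the data are consistent with the 1:1 ratio.

0.030; consistent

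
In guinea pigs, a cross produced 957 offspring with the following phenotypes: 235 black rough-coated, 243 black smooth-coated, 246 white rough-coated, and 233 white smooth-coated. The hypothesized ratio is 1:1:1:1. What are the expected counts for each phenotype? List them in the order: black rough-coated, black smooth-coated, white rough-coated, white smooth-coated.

Under the 1:1:1:1 hypothesis (Σ ratio = 4, N = 957):
  black rough-coated: 957 × 1/4 = 239.25
  black smooth-coated: 957 × 1/4 = 239.25
  white rough-coated: 957 × 1/4 = 239.25
  white smooth-coated: 957 × 1/4 = 239.25

239.25, 239.25, 239.25, 239.25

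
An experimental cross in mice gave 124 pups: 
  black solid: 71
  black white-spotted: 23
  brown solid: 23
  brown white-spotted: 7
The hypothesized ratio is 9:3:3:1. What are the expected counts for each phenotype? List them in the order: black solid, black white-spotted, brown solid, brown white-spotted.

69.75, 23.25, 23.25, 7.75

Expected counts for N = 124 under a 9:3:3:1 ratio (total parts = 16):
  black solid: 124 × 9/16 = 69.75
  black white-spotted: 124 × 3/16 = 23.25
  brown solid: 124 × 3/16 = 23.25
  brown white-spotted: 124 × 1/16 = 7.75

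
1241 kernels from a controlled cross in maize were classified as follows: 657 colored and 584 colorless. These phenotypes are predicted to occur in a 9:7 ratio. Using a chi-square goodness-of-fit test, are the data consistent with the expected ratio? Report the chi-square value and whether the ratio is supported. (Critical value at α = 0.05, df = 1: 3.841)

5.521; not consistent

The 9:7 ratio has 16 parts, so with N = 1241 the expected counts are:
  colored: 1241 × 9/16 = 698.0625
  colorless: 1241 × 7/16 = 542.9375
χ² = Σ (O − E)² / E
  colored: (657 − 698.0625)² / 698.0625 = 2.4154
  colorless: (584 − 542.9375)² / 542.9375 = 3.1056
χ² = 2.4154 + 3.1056 = 5.521
Degrees of freedom = 2 − 1 = 1; critical value at α = 0.05 is 3.841.
Since 5.521 > 3.841, we reject the null hypothesis — the data do not fit the 9:7 ratio.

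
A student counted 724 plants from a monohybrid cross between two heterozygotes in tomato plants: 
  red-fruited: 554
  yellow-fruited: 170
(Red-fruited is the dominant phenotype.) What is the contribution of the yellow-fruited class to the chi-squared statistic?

0.669

For a monohybrid cross between heterozygotes with complete dominance, the expected phenotypic ratio is 3:1.
Total ratio parts = 4. Expected numbers out of 724:
  red-fruited: 724 × 3/4 = 543
  yellow-fruited: 724 × 1/4 = 181
Contribution of yellow-fruited: (170 − 181)² / 181 = 0.6685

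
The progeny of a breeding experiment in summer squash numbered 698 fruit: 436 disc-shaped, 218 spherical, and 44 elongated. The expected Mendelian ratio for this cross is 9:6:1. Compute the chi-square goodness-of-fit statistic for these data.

12.108

Under the 9:6:1 hypothesis (Σ ratio = 16, N = 698):
  disc-shaped: 698 × 9/16 = 392.625
  spherical: 698 × 6/16 = 261.75
  elongated: 698 × 1/16 = 43.625
χ² = Σ (O − E)² / E
  disc-shaped: (436 − 392.625)² / 392.625 = 4.7918
  spherical: (218 − 261.75)² / 261.75 = 7.3126
  elongated: (44 − 43.625)² / 43.625 = 0.0032
χ² = 4.7918 + 7.3126 + 0.0032 = 12.1076 ≈ 12.108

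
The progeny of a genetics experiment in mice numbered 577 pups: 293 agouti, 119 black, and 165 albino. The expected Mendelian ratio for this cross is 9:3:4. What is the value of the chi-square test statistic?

7.135

Total ratio parts = 16. Expected numbers out of 577:
  agouti: 577 × 9/16 = 324.5625
  black: 577 × 3/16 = 108.1875
  albino: 577 × 4/16 = 144.25
χ² = Σ (O − E)² / E
  agouti: (293 − 324.5625)² / 324.5625 = 3.0693
  black: (119 − 108.1875)² / 108.1875 = 1.0806
  albino: (165 − 144.25)² / 144.25 = 2.9848
χ² = 3.0693 + 1.0806 + 2.9848 = 7.1347 ≈ 7.135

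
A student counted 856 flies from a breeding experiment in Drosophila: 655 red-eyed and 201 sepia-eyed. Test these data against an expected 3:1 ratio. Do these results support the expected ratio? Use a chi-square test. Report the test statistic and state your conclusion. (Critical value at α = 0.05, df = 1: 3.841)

1.053; consistent

Expected counts for N = 856 under a 3:1 ratio (total parts = 4):
  red-eyed: 856 × 3/4 = 642
  sepia-eyed: 856 × 1/4 = 214
χ² = Σ (O − E)² / E
  red-eyed: (655 − 642)² / 642 = 0.2632
  sepia-eyed: (201 − 214)² / 214 = 0.7897
χ² = 0.2632 + 0.7897 = 1.0529 ≈ 1.053
Degrees of freedom = 2 − 1 = 1; critical value at α = 0.05 is 3.841.
Since 1.053 < 3.841, we fail to reject the null hypothesis — the data are consistent with the 3:1 ratio.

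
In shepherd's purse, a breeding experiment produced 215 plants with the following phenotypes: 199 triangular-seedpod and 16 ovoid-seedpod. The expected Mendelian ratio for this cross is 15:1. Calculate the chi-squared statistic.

0.521

Total ratio parts = 16. Expected numbers out of 215:
  triangular-seedpod: 215 × 15/16 = 201.5625
  ovoid-seedpod: 215 × 1/16 = 13.4375
χ² = Σ (O − E)² / E
  triangular-seedpod: (199 − 201.5625)² / 201.5625 = 0.0326
  ovoid-seedpod: (16 − 13.4375)² / 13.4375 = 0.4887
χ² = 0.0326 + 0.4887 = 0.5213 ≈ 0.521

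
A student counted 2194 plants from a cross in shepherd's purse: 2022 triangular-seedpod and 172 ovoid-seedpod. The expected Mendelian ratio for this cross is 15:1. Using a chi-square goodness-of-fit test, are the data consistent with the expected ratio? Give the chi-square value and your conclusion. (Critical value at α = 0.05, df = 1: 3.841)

Expected counts for N = 2194 under a 15:1 ratio (total parts = 16):
  triangular-seedpod: 2194 × 15/16 = 2056.875
  ovoid-seedpod: 2194 × 1/16 = 137.125
χ² = Σ (O − E)² / E
  triangular-seedpod: (2022 − 2056.875)² / 2056.875 = 0.5913
  ovoid-seedpod: (172 − 137.125)² / 137.125 = 8.8698
χ² = 0.5913 + 8.8698 = 9.4611 ≈ 9.461
Degrees of freedom = 2 − 1 = 1; critical value at α = 0.05 is 3.841.
Since 9.461 > 3.841, we reject the null hypothesis — the data do not fit the 15:1 ratio.

9.461; not consistent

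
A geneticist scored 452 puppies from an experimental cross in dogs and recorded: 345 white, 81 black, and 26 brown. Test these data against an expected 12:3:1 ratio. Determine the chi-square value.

Under the 12:3:1 hypothesis (Σ ratio = 16, N = 452):
  white: 452 × 12/16 = 339
  black: 452 × 3/16 = 84.75
  brown: 452 × 1/16 = 28.25
χ² = Σ (O − E)² / E
  white: (345 − 339)² / 339 = 0.1062
  black: (81 − 84.75)² / 84.75 = 0.1659
  brown: (26 − 28.25)² / 28.25 = 0.1792
χ² = 0.1062 + 0.1659 + 0.1792 = 0.4513 ≈ 0.451

0.451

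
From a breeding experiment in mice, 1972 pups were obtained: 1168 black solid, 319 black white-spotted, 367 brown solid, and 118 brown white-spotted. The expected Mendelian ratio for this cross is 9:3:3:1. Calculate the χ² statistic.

The 9:3:3:1 ratio has 16 parts, so with N = 1972 the expected counts are:
  black solid: 1972 × 9/16 = 1109.25
  black white-spotted: 1972 × 3/16 = 369.75
  brown solid: 1972 × 3/16 = 369.75
  brown white-spotted: 1972 × 1/16 = 123.25
χ² = Σ (O − E)² / E
  black solid: (1168 − 1109.25)² / 1109.25 = 3.1116
  black white-spotted: (319 − 369.75)² / 369.75 = 6.9657
  brown solid: (367 − 369.75)² / 369.75 = 0.0205
  brown white-spotted: (118 − 123.25)² / 123.25 = 0.2236
χ² = 3.1116 + 6.9657 + 0.0205 + 0.2236 = 10.3214 ≈ 10.321

10.321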